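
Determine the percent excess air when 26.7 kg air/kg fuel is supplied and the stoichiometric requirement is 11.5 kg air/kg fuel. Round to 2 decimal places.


Excess air = actual - stoichiometric = 26.7 - 11.5 = 15.20 kg/kg fuel
Excess air % = (excess / stoich) * 100 = (15.20 / 11.5) * 100 = 132.17%


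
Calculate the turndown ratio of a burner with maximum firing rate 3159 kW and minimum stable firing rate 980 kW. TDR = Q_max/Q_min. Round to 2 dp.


TDR = Q_max / Q_min
TDR = 3159 / 980 = 3.22


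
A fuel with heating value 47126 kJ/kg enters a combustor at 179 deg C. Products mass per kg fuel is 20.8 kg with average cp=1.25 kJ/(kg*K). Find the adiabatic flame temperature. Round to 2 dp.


T_ad = T_in + Hc / (m_p * cp)
Denominator = 20.8 * 1.25 = 26.0000
Temperature rise = 47126 / 26.0000 = 1812.54 K
T_ad = 179 + 1812.54 = 1991.54 deg C


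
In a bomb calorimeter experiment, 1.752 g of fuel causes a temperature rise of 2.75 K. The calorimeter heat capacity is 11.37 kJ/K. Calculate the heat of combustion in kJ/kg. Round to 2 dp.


Hc = C_cal * delta_T / m_fuel
Q_released = 11.37 * 2.75 = 31.2675 kJ
m_fuel = 1.752 g = 1.752/1000 kg = 0.001752 kg
Hc = 31.2675 / 0.001752 = 17846.75 kJ/kg


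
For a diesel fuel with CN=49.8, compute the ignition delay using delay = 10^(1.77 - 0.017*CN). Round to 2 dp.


delay = 10^(1.77 - 0.017*CN)
Exponent = 1.77 - 0.017*49.8 = 0.9234
delay = 10^0.9234 = 8.38 ms


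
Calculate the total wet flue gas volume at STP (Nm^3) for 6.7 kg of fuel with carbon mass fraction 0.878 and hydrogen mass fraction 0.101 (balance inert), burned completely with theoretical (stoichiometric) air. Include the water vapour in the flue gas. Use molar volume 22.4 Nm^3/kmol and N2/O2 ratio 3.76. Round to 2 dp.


Per kg fuel: CO2 = (C/12 kmol)*22.4 = (0.878/12)*22.4 = 1.63893 Nm^3
Per kg fuel: H2O = (H/2 kmol)*22.4 = (0.101/2)*22.4 = 1.13120 Nm^3
O2 needed per kg fuel = C/12 + H/4 = 0.878/12 + 0.101/4 = 0.09841667 kmol
Per kg fuel: N2 = O2*3.76*22.4 = 0.09841667*3.76*22.4 = 8.28905 Nm^3
Total per kg = 1.63893 + 1.13120 + 8.28905 = 11.05918 Nm^3
Total = 11.05918 * 6.7 = 74.10 Nm^3


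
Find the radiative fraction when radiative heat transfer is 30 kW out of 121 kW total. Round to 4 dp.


f_rad = Q_rad / Q_total
f_rad = 30 / 121 = 0.2479


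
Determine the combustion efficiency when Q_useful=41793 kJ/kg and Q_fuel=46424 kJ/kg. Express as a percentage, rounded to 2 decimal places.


Efficiency = (Q_useful / Q_fuel) * 100
Efficiency = (41793 / 46424) * 100
Efficiency = 0.9002 * 100 = 90.02%


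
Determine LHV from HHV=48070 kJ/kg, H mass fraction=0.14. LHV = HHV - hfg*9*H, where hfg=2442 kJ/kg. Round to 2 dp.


LHV = HHV - hfg * 9 * H
Water correction = 2442 * 9 * 0.14 = 3076.920 kJ/kg
LHV = 48070 - 3076.920 = 44993.08 kJ/kg


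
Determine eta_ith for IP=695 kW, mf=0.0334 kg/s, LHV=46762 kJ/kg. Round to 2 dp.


eta_ith = (IP / (mf * LHV)) * 100
Denominator = 0.0334 * 46762 = 1561.8508 kW
eta_ith = (695 / 1561.8508) * 100 = 44.50%


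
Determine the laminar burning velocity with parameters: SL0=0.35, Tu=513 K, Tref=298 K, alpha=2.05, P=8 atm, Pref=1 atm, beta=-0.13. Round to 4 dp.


SL = SL0 * (Tu/Tref)^alpha * (P/Pref)^beta
T ratio = 513/298 = 1.72147651
(T ratio)^alpha = 1.72147651^2.05 = 3.045070
(P/Pref)^beta = 8^(-0.13) = 0.763130
SL = 0.35 * 3.045070 * 0.763130 = 0.8133 m/s


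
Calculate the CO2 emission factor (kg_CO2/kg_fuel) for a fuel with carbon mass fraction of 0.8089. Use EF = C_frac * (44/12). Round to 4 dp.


EF = C_frac * (M_CO2 / M_C)
EF = 0.8089 * (44/12)
EF = 0.8089 * 3.666667 = 2.9660 kg_CO2/kg_fuel


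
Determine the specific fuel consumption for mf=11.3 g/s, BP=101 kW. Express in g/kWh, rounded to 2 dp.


SFC = (mf / BP) * 3600
Rate = 11.3 / 101 = 0.111881 g/(s*kW)
SFC = 0.111881 * 3600 = 402.77 g/kWh


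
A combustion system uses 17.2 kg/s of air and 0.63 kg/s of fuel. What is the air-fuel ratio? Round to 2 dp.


AFR = m_air / m_fuel
AFR = 17.2 / 0.63 = 27.30


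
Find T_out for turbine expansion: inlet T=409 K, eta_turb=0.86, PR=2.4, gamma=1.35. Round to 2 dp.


T_out = T_in * (1 - eta * (1 - PR^(-(gamma-1)/gamma)))
Exponent = -(1.35-1)/1.35 = -0.25925926
PR^exp = 2.4^(-0.25925926) = 0.79694200
Factor = 1 - 0.86*(1 - 0.79694200) = 0.82537012
T_out = 409 * 0.82537012 = 337.58 K


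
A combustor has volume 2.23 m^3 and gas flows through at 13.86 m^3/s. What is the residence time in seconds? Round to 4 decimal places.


tau = V / Q_flow
tau = 2.23 / 13.86 = 0.1609 s


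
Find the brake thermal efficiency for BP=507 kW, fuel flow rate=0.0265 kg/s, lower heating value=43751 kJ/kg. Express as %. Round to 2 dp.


eta_BTE = (BP / (mf * LHV)) * 100
Denominator = 0.0265 * 43751 = 1159.4015 kW
eta_BTE = (507 / 1159.4015) * 100 = 43.73%


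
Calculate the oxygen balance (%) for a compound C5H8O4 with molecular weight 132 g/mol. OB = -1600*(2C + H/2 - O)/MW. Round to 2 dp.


OB = -1600 * (2C + H/2 - O) / MW
Inner = 2*5 + 8/2 - 4 = 10.00
OB = -1600 * 10.00 / 132 = -121.21%


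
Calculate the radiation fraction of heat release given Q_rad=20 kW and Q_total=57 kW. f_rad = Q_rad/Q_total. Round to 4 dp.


f_rad = Q_rad / Q_total
f_rad = 20 / 57 = 0.3509


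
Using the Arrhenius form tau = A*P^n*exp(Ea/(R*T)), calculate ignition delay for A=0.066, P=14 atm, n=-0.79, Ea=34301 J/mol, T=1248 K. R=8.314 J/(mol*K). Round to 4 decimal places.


tau = A * P^n * exp(Ea/(R*T))
P^n = 14^(-0.79) = 0.12432511
Ea/(R*T) = 34301/(8.314*1248) = 3.305843
exp(Ea/(R*T)) = 27.271512
tau = 0.066 * 0.12432511 * 27.271512 = 0.2238 ms


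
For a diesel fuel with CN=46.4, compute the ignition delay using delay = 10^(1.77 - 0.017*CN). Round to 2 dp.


delay = 10^(1.77 - 0.017*CN)
Exponent = 1.77 - 0.017*46.4 = 0.9812
delay = 10^0.9812 = 9.58 ms


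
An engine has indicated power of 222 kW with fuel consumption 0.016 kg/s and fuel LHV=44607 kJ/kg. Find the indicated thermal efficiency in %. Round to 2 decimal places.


eta_ith = (IP / (mf * LHV)) * 100
Denominator = 0.016 * 44607 = 713.7120 kW
eta_ith = (222 / 713.7120) * 100 = 31.10%


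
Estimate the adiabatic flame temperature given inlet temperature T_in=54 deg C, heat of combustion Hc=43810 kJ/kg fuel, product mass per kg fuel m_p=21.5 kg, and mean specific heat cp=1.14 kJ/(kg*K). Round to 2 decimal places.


T_ad = T_in + Hc / (m_p * cp)
Denominator = 21.5 * 1.14 = 24.5100
Temperature rise = 43810 / 24.5100 = 1787.43 K
T_ad = 54 + 1787.43 = 1841.43 deg C


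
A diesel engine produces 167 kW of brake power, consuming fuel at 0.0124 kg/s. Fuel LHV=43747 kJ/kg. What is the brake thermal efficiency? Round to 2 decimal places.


eta_BTE = (BP / (mf * LHV)) * 100
Denominator = 0.0124 * 43747 = 542.4628 kW
eta_BTE = (167 / 542.4628) * 100 = 30.79%


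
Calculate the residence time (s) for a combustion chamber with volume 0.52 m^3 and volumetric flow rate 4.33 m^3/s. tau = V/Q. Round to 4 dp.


tau = V / Q_flow
tau = 0.52 / 4.33 = 0.1201 s


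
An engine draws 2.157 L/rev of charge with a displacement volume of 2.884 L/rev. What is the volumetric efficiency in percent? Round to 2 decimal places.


eta_v = (V_actual / V_disp) * 100
Ratio = 2.157 / 2.884 = 0.7479
eta_v = 0.7479 * 100 = 74.79%


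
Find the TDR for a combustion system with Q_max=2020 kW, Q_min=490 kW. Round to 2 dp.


TDR = Q_max / Q_min
TDR = 2020 / 490 = 4.12


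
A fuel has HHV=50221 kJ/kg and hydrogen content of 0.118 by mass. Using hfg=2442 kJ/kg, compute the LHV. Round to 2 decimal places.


LHV = HHV - hfg * 9 * H
Water correction = 2442 * 9 * 0.118 = 2593.404 kJ/kg
LHV = 50221 - 2593.404 = 47627.60 kJ/kg


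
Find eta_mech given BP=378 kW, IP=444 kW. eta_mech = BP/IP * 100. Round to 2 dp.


eta_mech = (BP / IP) * 100
Ratio = 378 / 444 = 0.8514
eta_mech = 0.8514 * 100 = 85.14%


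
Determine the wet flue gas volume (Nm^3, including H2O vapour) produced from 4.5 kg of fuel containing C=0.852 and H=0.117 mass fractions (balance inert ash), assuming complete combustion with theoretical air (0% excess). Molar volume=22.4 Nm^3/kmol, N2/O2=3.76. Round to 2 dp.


Per kg fuel: CO2 = (C/12 kmol)*22.4 = (0.852/12)*22.4 = 1.59040 Nm^3
Per kg fuel: H2O = (H/2 kmol)*22.4 = (0.117/2)*22.4 = 1.31040 Nm^3
O2 needed per kg fuel = C/12 + H/4 = 0.852/12 + 0.117/4 = 0.10025000 kmol
Per kg fuel: N2 = O2*3.76*22.4 = 0.10025000*3.76*22.4 = 8.44346 Nm^3
Total per kg = 1.59040 + 1.31040 + 8.44346 = 11.34426 Nm^3
Total = 11.34426 * 4.5 = 51.05 Nm^3


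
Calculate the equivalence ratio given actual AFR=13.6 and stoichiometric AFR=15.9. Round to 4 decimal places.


phi = AFR_stoich / AFR_actual
phi = 15.9 / 13.6 = 1.1691


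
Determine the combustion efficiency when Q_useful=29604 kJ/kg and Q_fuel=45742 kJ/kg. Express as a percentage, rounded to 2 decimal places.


Efficiency = (Q_useful / Q_fuel) * 100
Efficiency = (29604 / 45742) * 100
Efficiency = 0.6472 * 100 = 64.72%


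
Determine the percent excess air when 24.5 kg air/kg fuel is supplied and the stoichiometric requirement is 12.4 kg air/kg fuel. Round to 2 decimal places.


Excess air = actual - stoichiometric = 24.5 - 12.4 = 12.10 kg/kg fuel
Excess air % = (excess / stoich) * 100 = (12.10 / 12.4) * 100 = 97.58%


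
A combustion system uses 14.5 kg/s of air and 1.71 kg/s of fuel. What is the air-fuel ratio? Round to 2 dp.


AFR = m_air / m_fuel
AFR = 14.5 / 1.71 = 8.48


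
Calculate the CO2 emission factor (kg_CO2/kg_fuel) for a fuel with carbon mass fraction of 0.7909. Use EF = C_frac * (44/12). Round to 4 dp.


EF = C_frac * (M_CO2 / M_C)
EF = 0.7909 * (44/12)
EF = 0.7909 * 3.666667 = 2.9000 kg_CO2/kg_fuel


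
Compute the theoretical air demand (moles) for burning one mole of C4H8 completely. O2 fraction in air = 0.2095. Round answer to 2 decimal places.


Balanced combustion: C4H8 + 6 O2 -> 4 CO2 + 4 H2O
O2 needed = C + H/4 = 4 + 8/4 = 6.00 moles
Air moles = O2 / 0.2095 = 6.00 / 0.2095 = 28.64 moles air


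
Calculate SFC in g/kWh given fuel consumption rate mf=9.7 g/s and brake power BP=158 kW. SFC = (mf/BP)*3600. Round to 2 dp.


SFC = (mf / BP) * 3600
Rate = 9.7 / 158 = 0.061392 g/(s*kW)
SFC = 0.061392 * 3600 = 221.01 g/kWh


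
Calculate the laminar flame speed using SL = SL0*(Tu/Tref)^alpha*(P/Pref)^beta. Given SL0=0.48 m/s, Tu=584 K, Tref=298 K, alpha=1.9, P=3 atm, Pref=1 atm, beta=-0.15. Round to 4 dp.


SL = SL0 * (Tu/Tref)^alpha * (P/Pref)^beta
T ratio = 584/298 = 1.95973154
(T ratio)^alpha = 1.95973154^1.9 = 3.590654
(P/Pref)^beta = 3^(-0.15) = 0.848070
SL = 0.48 * 3.590654 * 0.848070 = 1.4617 m/s


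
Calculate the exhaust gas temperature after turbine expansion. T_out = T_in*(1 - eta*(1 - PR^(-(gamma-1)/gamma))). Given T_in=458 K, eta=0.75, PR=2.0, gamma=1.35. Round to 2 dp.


T_out = T_in * (1 - eta * (1 - PR^(-(gamma-1)/gamma)))
Exponent = -(1.35-1)/1.35 = -0.25925926
PR^exp = 2.0^(-0.25925926) = 0.83551680
Factor = 1 - 0.75*(1 - 0.83551680) = 0.87663760
T_out = 458 * 0.87663760 = 401.50 K


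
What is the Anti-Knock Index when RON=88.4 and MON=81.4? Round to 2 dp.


AKI = (RON + MON) / 2
AKI = (88.4 + 81.4) / 2
AKI = 169.8 / 2 = 84.90


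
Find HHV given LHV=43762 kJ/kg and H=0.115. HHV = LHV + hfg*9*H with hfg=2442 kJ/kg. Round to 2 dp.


HHV = LHV + hfg * 9 * H
Water addition = 2442 * 9 * 0.115 = 2527.470 kJ/kg
HHV = 43762 + 2527.470 = 46289.47 kJ/kg


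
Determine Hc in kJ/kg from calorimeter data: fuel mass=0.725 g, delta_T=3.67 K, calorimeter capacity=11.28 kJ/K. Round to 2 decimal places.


Hc = C_cal * delta_T / m_fuel
Q_released = 11.28 * 3.67 = 41.3976 kJ
m_fuel = 0.725 g = 0.725/1000 kg = 0.000725 kg
Hc = 41.3976 / 0.000725 = 57100.14 kJ/kg


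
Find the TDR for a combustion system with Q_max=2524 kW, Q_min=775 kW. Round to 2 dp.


TDR = Q_max / Q_min
TDR = 2524 / 775 = 3.26


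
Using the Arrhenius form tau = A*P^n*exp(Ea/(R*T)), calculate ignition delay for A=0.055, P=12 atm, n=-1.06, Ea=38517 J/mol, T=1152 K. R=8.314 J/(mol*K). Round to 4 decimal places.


tau = A * P^n * exp(Ea/(R*T))
P^n = 12^(-1.06) = 0.07179065
Ea/(R*T) = 38517/(8.314*1152) = 4.021517
exp(Ea/(R*T)) = 55.785692
tau = 0.055 * 0.07179065 * 55.785692 = 0.2203 ms


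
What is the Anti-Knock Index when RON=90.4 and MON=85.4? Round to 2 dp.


AKI = (RON + MON) / 2
AKI = (90.4 + 85.4) / 2
AKI = 175.8 / 2 = 87.90


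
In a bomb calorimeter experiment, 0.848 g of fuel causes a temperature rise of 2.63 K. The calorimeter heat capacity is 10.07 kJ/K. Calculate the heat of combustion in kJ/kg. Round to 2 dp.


Hc = C_cal * delta_T / m_fuel
Q_released = 10.07 * 2.63 = 26.4841 kJ
m_fuel = 0.848 g = 0.848/1000 kg = 0.000848 kg
Hc = 26.4841 / 0.000848 = 31231.25 kJ/kg


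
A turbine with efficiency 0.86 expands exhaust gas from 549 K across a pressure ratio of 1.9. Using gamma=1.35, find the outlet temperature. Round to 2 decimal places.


T_out = T_in * (1 - eta * (1 - PR^(-(gamma-1)/gamma)))
Exponent = -(1.35-1)/1.35 = -0.25925926
PR^exp = 1.9^(-0.25925926) = 0.84670193
Factor = 1 - 0.86*(1 - 0.84670193) = 0.86816366
T_out = 549 * 0.86816366 = 476.62 K


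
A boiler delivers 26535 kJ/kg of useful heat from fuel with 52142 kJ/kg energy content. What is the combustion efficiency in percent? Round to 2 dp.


Efficiency = (Q_useful / Q_fuel) * 100
Efficiency = (26535 / 52142) * 100
Efficiency = 0.5089 * 100 = 50.89%


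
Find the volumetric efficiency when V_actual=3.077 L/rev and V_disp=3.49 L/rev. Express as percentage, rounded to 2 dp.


eta_v = (V_actual / V_disp) * 100
Ratio = 3.077 / 3.49 = 0.8817
eta_v = 0.8817 * 100 = 88.17%


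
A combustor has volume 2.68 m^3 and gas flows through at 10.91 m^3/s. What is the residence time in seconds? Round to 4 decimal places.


tau = V / Q_flow
tau = 2.68 / 10.91 = 0.2456 s


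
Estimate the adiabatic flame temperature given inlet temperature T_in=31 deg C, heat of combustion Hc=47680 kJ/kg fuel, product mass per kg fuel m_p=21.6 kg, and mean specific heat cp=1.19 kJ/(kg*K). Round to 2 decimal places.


T_ad = T_in + Hc / (m_p * cp)
Denominator = 21.6 * 1.19 = 25.7040
Temperature rise = 47680 / 25.7040 = 1854.96 K
T_ad = 31 + 1854.96 = 1885.96 deg C


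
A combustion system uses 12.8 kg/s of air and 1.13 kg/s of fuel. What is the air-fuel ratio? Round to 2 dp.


AFR = m_air / m_fuel
AFR = 12.8 / 1.13 = 11.33


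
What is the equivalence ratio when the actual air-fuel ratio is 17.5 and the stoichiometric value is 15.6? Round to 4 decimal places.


phi = AFR_stoich / AFR_actual
phi = 15.6 / 17.5 = 0.8914


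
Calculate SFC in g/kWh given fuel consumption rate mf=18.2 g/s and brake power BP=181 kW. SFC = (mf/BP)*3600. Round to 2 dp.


SFC = (mf / BP) * 3600
Rate = 18.2 / 181 = 0.100552 g/(s*kW)
SFC = 0.100552 * 3600 = 361.99 g/kWh


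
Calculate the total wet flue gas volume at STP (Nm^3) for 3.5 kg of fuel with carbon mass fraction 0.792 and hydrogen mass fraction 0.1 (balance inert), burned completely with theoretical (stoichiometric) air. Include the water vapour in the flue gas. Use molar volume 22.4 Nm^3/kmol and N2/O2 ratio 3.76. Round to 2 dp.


Per kg fuel: CO2 = (C/12 kmol)*22.4 = (0.792/12)*22.4 = 1.47840 Nm^3
Per kg fuel: H2O = (H/2 kmol)*22.4 = (0.1/2)*22.4 = 1.12000 Nm^3
O2 needed per kg fuel = C/12 + H/4 = 0.792/12 + 0.1/4 = 0.09100000 kmol
Per kg fuel: N2 = O2*3.76*22.4 = 0.09100000*3.76*22.4 = 7.66438 Nm^3
Total per kg = 1.47840 + 1.12000 + 7.66438 = 10.26278 Nm^3
Total = 10.26278 * 3.5 = 35.92 Nm^3


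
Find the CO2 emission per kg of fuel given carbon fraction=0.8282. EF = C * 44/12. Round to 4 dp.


EF = C_frac * (M_CO2 / M_C)
EF = 0.8282 * (44/12)
EF = 0.8282 * 3.666667 = 3.0367 kg_CO2/kg_fuel


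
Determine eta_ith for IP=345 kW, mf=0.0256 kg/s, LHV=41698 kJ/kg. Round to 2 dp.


eta_ith = (IP / (mf * LHV)) * 100
Denominator = 0.0256 * 41698 = 1067.4688 kW
eta_ith = (345 / 1067.4688) * 100 = 32.32%


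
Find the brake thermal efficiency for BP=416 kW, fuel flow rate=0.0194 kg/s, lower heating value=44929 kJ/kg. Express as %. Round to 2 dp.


eta_BTE = (BP / (mf * LHV)) * 100
Denominator = 0.0194 * 44929 = 871.6226 kW
eta_BTE = (416 / 871.6226) * 100 = 47.73%


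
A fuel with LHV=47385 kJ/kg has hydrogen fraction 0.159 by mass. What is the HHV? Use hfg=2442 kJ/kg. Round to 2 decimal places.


HHV = LHV + hfg * 9 * H
Water addition = 2442 * 9 * 0.159 = 3494.502 kJ/kg
HHV = 47385 + 3494.502 = 50879.50 kJ/kg


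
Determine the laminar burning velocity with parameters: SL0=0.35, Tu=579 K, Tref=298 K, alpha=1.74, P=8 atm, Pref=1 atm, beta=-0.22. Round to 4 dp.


SL = SL0 * (Tu/Tref)^alpha * (P/Pref)^beta
T ratio = 579/298 = 1.94295302
(T ratio)^alpha = 1.94295302^1.74 = 3.176321
(P/Pref)^beta = 8^(-0.22) = 0.632878
SL = 0.35 * 3.176321 * 0.632878 = 0.7036 m/s


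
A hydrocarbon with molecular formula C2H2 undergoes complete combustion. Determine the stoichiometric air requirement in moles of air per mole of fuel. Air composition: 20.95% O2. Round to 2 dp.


Balanced combustion: C2H2 + 2.5 O2 -> 2 CO2 + 1 H2O
O2 needed = C + H/4 = 2 + 2/4 = 2.50 moles
Air moles = O2 / 0.2095 = 2.50 / 0.2095 = 11.93 moles air


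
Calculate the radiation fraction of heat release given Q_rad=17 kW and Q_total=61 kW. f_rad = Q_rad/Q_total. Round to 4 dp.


f_rad = Q_rad / Q_total
f_rad = 17 / 61 = 0.2787


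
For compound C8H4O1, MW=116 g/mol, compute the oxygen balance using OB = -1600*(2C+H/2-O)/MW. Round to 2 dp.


OB = -1600 * (2C + H/2 - O) / MW
Inner = 2*8 + 4/2 - 1 = 17.00
OB = -1600 * 17.00 / 116 = -234.48%


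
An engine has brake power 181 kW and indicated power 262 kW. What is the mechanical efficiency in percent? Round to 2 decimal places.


eta_mech = (BP / IP) * 100
Ratio = 181 / 262 = 0.6908
eta_mech = 0.6908 * 100 = 69.08%


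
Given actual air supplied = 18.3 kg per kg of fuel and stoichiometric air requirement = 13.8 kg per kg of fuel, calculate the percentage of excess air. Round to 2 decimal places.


Excess air = actual - stoichiometric = 18.3 - 13.8 = 4.50 kg/kg fuel
Excess air % = (excess / stoich) * 100 = (4.50 / 13.8) * 100 = 32.61%


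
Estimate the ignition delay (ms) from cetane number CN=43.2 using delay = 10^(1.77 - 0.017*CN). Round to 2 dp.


delay = 10^(1.77 - 0.017*CN)
Exponent = 1.77 - 0.017*43.2 = 1.0356
delay = 10^1.0356 = 10.85 ms


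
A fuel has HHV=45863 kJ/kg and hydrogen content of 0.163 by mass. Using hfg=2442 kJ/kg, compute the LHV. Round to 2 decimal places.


LHV = HHV - hfg * 9 * H
Water correction = 2442 * 9 * 0.163 = 3582.414 kJ/kg
LHV = 45863 - 3582.414 = 42280.59 kJ/kg


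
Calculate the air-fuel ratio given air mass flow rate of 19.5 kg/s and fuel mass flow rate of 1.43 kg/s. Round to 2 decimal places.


AFR = m_air / m_fuel
AFR = 19.5 / 1.43 = 13.64


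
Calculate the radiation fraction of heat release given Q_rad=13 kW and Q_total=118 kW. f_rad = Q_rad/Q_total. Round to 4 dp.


f_rad = Q_rad / Q_total
f_rad = 13 / 118 = 0.1102


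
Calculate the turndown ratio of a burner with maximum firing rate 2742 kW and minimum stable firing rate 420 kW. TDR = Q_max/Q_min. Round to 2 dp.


TDR = Q_max / Q_min
TDR = 2742 / 420 = 6.53


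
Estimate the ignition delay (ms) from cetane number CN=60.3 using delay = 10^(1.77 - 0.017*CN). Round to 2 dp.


delay = 10^(1.77 - 0.017*CN)
Exponent = 1.77 - 0.017*60.3 = 0.7449
delay = 10^0.7449 = 5.56 ms


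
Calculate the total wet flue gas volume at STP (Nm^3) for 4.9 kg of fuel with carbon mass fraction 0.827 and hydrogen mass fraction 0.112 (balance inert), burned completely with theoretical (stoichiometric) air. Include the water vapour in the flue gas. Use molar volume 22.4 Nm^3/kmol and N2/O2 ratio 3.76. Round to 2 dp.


Per kg fuel: CO2 = (C/12 kmol)*22.4 = (0.827/12)*22.4 = 1.54373 Nm^3
Per kg fuel: H2O = (H/2 kmol)*22.4 = (0.112/2)*22.4 = 1.25440 Nm^3
O2 needed per kg fuel = C/12 + H/4 = 0.827/12 + 0.112/4 = 0.09691667 kmol
Per kg fuel: N2 = O2*3.76*22.4 = 0.09691667*3.76*22.4 = 8.16271 Nm^3
Total per kg = 1.54373 + 1.25440 + 8.16271 = 10.96084 Nm^3
Total = 10.96084 * 4.9 = 53.71 Nm^3


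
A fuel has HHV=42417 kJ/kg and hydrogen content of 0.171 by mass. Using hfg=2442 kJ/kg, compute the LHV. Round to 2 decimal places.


LHV = HHV - hfg * 9 * H
Water correction = 2442 * 9 * 0.171 = 3758.238 kJ/kg
LHV = 42417 - 3758.238 = 38658.76 kJ/kg


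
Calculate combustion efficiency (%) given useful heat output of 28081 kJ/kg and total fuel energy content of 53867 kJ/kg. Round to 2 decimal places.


Efficiency = (Q_useful / Q_fuel) * 100
Efficiency = (28081 / 53867) * 100
Efficiency = 0.5213 * 100 = 52.13%


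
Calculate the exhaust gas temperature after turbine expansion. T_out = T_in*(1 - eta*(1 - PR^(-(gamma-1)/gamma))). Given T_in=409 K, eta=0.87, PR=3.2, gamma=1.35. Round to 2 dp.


T_out = T_in * (1 - eta * (1 - PR^(-(gamma-1)/gamma)))
Exponent = -(1.35-1)/1.35 = -0.25925926
PR^exp = 3.2^(-0.25925926) = 0.73966521
Factor = 1 - 0.87*(1 - 0.73966521) = 0.77350873
T_out = 409 * 0.77350873 = 316.37 K


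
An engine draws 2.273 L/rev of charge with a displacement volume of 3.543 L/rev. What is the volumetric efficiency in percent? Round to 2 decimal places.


eta_v = (V_actual / V_disp) * 100
Ratio = 2.273 / 3.543 = 0.6415
eta_v = 0.6415 * 100 = 64.15%


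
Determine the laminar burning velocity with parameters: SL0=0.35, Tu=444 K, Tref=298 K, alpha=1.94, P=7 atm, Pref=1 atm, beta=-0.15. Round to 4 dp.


SL = SL0 * (Tu/Tref)^alpha * (P/Pref)^beta
T ratio = 444/298 = 1.48993289
(T ratio)^alpha = 1.48993289^1.94 = 2.167422
(P/Pref)^beta = 7^(-0.15) = 0.746853
SL = 0.35 * 2.167422 * 0.746853 = 0.5666 m/s


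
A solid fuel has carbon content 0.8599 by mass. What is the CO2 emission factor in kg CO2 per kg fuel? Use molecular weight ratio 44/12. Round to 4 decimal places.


EF = C_frac * (M_CO2 / M_C)
EF = 0.8599 * (44/12)
EF = 0.8599 * 3.666667 = 3.1530 kg_CO2/kg_fuel


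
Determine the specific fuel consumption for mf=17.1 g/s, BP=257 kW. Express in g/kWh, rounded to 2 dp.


SFC = (mf / BP) * 3600
Rate = 17.1 / 257 = 0.066537 g/(s*kW)
SFC = 0.066537 * 3600 = 239.53 g/kWh


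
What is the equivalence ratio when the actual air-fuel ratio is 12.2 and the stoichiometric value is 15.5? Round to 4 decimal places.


phi = AFR_stoich / AFR_actual
phi = 15.5 / 12.2 = 1.2705


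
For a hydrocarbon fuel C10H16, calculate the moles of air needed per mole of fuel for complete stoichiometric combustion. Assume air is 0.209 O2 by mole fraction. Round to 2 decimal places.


Balanced combustion: C10H16 + 14 O2 -> 10 CO2 + 8 H2O
O2 needed = C + H/4 = 10 + 16/4 = 14.00 moles
Air moles = O2 / 0.209 = 14.00 / 0.209 = 66.99 moles air


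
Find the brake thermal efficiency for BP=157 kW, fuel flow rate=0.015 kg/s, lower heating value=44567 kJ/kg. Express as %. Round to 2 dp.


eta_BTE = (BP / (mf * LHV)) * 100
Denominator = 0.015 * 44567 = 668.5050 kW
eta_BTE = (157 / 668.5050) * 100 = 23.49%


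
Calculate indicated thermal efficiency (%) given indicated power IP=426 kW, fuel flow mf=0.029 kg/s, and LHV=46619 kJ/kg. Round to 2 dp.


eta_ith = (IP / (mf * LHV)) * 100
Denominator = 0.029 * 46619 = 1351.9510 kW
eta_ith = (426 / 1351.9510) * 100 = 31.51%


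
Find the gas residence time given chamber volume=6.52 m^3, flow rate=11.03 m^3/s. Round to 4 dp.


tau = V / Q_flow
tau = 6.52 / 11.03 = 0.5911 s


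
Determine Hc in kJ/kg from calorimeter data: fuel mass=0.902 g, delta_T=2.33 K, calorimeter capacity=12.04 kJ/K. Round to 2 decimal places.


Hc = C_cal * delta_T / m_fuel
Q_released = 12.04 * 2.33 = 28.0532 kJ
m_fuel = 0.902 g = 0.902/1000 kg = 0.000902 kg
Hc = 28.0532 / 0.000902 = 31101.11 kJ/kg


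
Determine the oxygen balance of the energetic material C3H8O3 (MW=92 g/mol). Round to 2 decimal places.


OB = -1600 * (2C + H/2 - O) / MW
Inner = 2*3 + 8/2 - 3 = 7.00
OB = -1600 * 7.00 / 92 = -121.74%


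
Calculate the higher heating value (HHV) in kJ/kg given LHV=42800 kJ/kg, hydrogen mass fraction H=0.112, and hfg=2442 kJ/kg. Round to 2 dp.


HHV = LHV + hfg * 9 * H
Water addition = 2442 * 9 * 0.112 = 2461.536 kJ/kg
HHV = 42800 + 2461.536 = 45261.54 kJ/kg


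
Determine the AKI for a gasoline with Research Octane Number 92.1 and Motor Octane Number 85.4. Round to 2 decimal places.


AKI = (RON + MON) / 2
AKI = (92.1 + 85.4) / 2
AKI = 177.5 / 2 = 88.75


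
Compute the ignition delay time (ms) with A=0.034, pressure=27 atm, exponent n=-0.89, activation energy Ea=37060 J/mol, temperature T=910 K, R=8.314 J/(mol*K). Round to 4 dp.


tau = A * P^n * exp(Ea/(R*T))
P^n = 27^(-0.89) = 0.05322139
Ea/(R*T) = 37060/(8.314*910) = 4.898397
exp(Ea/(R*T)) = 134.074719
tau = 0.034 * 0.05322139 * 134.074719 = 0.2426 ms


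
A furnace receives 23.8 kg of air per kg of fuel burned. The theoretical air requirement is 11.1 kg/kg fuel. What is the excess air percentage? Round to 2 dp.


Excess air = actual - stoichiometric = 23.8 - 11.1 = 12.70 kg/kg fuel
Excess air % = (excess / stoich) * 100 = (12.70 / 11.1) * 100 = 114.41%


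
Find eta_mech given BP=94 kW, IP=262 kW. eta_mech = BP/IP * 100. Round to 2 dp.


eta_mech = (BP / IP) * 100
Ratio = 94 / 262 = 0.3588
eta_mech = 0.3588 * 100 = 35.88%


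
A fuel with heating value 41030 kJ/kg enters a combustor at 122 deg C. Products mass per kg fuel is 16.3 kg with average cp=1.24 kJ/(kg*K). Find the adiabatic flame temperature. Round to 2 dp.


T_ad = T_in + Hc / (m_p * cp)
Denominator = 16.3 * 1.24 = 20.2120
Temperature rise = 41030 / 20.2120 = 2029.98 K
T_ad = 122 + 2029.98 = 2151.98 deg C


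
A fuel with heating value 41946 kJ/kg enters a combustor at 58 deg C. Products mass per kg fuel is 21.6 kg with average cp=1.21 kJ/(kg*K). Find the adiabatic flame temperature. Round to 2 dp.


T_ad = T_in + Hc / (m_p * cp)
Denominator = 21.6 * 1.21 = 26.1360
Temperature rise = 41946 / 26.1360 = 1604.91 K
T_ad = 58 + 1604.91 = 1662.91 deg C


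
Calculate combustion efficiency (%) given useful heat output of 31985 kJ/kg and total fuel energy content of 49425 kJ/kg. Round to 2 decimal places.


Efficiency = (Q_useful / Q_fuel) * 100
Efficiency = (31985 / 49425) * 100
Efficiency = 0.6471 * 100 = 64.71%


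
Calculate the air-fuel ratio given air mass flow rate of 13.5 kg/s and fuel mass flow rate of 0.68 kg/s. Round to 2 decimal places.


AFR = m_air / m_fuel
AFR = 13.5 / 0.68 = 19.85


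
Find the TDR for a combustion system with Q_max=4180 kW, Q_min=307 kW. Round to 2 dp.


TDR = Q_max / Q_min
TDR = 4180 / 307 = 13.62


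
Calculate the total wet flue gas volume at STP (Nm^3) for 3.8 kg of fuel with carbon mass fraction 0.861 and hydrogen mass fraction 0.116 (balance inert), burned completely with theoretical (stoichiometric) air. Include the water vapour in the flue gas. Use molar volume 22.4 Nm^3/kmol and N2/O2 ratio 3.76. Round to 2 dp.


Per kg fuel: CO2 = (C/12 kmol)*22.4 = (0.861/12)*22.4 = 1.60720 Nm^3
Per kg fuel: H2O = (H/2 kmol)*22.4 = (0.116/2)*22.4 = 1.29920 Nm^3
O2 needed per kg fuel = C/12 + H/4 = 0.861/12 + 0.116/4 = 0.10075000 kmol
Per kg fuel: N2 = O2*3.76*22.4 = 0.10075000*3.76*22.4 = 8.48557 Nm^3
Total per kg = 1.60720 + 1.29920 + 8.48557 = 11.39197 Nm^3
Total = 11.39197 * 3.8 = 43.29 Nm^3


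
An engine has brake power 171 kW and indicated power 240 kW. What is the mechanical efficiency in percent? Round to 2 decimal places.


eta_mech = (BP / IP) * 100
Ratio = 171 / 240 = 0.7125
eta_mech = 0.7125 * 100 = 71.25%


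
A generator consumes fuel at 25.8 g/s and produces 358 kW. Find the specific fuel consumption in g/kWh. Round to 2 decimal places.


SFC = (mf / BP) * 3600
Rate = 25.8 / 358 = 0.072067 g/(s*kW)
SFC = 0.072067 * 3600 = 259.44 g/kWh


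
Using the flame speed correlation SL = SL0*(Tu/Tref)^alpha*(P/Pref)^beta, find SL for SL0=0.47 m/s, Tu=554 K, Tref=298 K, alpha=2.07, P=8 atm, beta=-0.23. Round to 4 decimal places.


SL = SL0 * (Tu/Tref)^alpha * (P/Pref)^beta
T ratio = 554/298 = 1.85906040
(T ratio)^alpha = 1.85906040^2.07 = 3.609421
(P/Pref)^beta = 8^(-0.23) = 0.619854
SL = 0.47 * 3.609421 * 0.619854 = 1.0515 m/s


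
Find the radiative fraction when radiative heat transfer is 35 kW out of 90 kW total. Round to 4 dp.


f_rad = Q_rad / Q_total
f_rad = 35 / 90 = 0.3889


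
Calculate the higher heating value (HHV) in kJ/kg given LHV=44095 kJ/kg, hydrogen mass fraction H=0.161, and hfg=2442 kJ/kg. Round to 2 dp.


HHV = LHV + hfg * 9 * H
Water addition = 2442 * 9 * 0.161 = 3538.458 kJ/kg
HHV = 44095 + 3538.458 = 47633.46 kJ/kg


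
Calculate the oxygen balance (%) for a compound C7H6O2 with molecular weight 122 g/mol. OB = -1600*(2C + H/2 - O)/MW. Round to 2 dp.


OB = -1600 * (2C + H/2 - O) / MW
Inner = 2*7 + 6/2 - 2 = 15.00
OB = -1600 * 15.00 / 122 = -196.72%


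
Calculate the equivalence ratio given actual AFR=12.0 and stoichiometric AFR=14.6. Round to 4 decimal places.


phi = AFR_stoich / AFR_actual
phi = 14.6 / 12.0 = 1.2167


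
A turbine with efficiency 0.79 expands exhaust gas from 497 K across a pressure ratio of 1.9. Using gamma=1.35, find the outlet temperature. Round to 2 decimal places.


T_out = T_in * (1 - eta * (1 - PR^(-(gamma-1)/gamma)))
Exponent = -(1.35-1)/1.35 = -0.25925926
PR^exp = 1.9^(-0.25925926) = 0.84670193
Factor = 1 - 0.79*(1 - 0.84670193) = 0.87889452
T_out = 497 * 0.87889452 = 436.81 K


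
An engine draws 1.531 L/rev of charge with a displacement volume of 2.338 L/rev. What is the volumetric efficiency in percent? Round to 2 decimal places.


eta_v = (V_actual / V_disp) * 100
Ratio = 1.531 / 2.338 = 0.6548
eta_v = 0.6548 * 100 = 65.48%


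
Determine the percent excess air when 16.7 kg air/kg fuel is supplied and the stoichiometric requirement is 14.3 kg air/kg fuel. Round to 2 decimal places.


Excess air = actual - stoichiometric = 16.7 - 14.3 = 2.40 kg/kg fuel
Excess air % = (excess / stoich) * 100 = (2.40 / 14.3) * 100 = 16.78%


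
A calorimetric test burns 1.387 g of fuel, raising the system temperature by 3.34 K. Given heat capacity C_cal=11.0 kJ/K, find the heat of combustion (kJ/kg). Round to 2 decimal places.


Hc = C_cal * delta_T / m_fuel
Q_released = 11.0 * 3.34 = 36.7400 kJ
m_fuel = 1.387 g = 1.387/1000 kg = 0.001387 kg
Hc = 36.7400 / 0.001387 = 26488.82 kJ/kg


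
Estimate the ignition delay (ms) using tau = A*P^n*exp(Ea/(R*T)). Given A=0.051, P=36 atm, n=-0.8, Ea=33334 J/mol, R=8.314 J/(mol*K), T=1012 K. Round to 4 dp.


tau = A * P^n * exp(Ea/(R*T))
P^n = 36^(-0.8) = 0.05687979
Ea/(R*T) = 33334/(8.314*1012) = 3.961840
exp(Ea/(R*T)) = 52.553920
tau = 0.051 * 0.05687979 * 52.553920 = 0.1525 ms


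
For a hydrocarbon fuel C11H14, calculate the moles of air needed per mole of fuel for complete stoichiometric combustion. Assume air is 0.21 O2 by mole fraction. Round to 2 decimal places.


Balanced combustion: C11H14 + 14.5 O2 -> 11 CO2 + 7 H2O
O2 needed = C + H/4 = 11 + 14/4 = 14.50 moles
Air moles = O2 / 0.21 = 14.50 / 0.21 = 69.05 moles air


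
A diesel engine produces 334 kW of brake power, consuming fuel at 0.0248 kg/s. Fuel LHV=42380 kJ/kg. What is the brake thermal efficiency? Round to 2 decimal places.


eta_BTE = (BP / (mf * LHV)) * 100
Denominator = 0.0248 * 42380 = 1051.0240 kW
eta_BTE = (334 / 1051.0240) * 100 = 31.78%


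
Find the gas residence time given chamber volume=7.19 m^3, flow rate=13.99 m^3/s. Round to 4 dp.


tau = V / Q_flow
tau = 7.19 / 13.99 = 0.5139 s


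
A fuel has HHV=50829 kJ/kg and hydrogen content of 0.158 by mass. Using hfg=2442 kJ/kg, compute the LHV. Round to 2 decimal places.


LHV = HHV - hfg * 9 * H
Water correction = 2442 * 9 * 0.158 = 3472.524 kJ/kg
LHV = 50829 - 3472.524 = 47356.48 kJ/kg


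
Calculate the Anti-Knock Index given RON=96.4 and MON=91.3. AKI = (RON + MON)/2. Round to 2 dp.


AKI = (RON + MON) / 2
AKI = (96.4 + 91.3) / 2
AKI = 187.7 / 2 = 93.85


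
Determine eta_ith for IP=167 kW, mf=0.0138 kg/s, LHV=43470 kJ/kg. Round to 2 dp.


eta_ith = (IP / (mf * LHV)) * 100
Denominator = 0.0138 * 43470 = 599.8860 kW
eta_ith = (167 / 599.8860) * 100 = 27.84%


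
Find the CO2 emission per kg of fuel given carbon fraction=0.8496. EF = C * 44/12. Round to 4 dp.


EF = C_frac * (M_CO2 / M_C)
EF = 0.8496 * (44/12)
EF = 0.8496 * 3.666667 = 3.1152 kg_CO2/kg_fuel


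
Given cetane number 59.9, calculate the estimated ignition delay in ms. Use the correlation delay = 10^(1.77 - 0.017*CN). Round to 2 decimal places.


delay = 10^(1.77 - 0.017*CN)
Exponent = 1.77 - 0.017*59.9 = 0.7517
delay = 10^0.7517 = 5.65 ms


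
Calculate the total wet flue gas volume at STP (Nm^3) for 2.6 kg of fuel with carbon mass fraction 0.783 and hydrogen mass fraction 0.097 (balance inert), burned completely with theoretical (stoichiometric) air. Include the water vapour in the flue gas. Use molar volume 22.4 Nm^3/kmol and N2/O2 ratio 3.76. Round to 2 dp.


Per kg fuel: CO2 = (C/12 kmol)*22.4 = (0.783/12)*22.4 = 1.46160 Nm^3
Per kg fuel: H2O = (H/2 kmol)*22.4 = (0.097/2)*22.4 = 1.08640 Nm^3
O2 needed per kg fuel = C/12 + H/4 = 0.783/12 + 0.097/4 = 0.08950000 kmol
Per kg fuel: N2 = O2*3.76*22.4 = 0.08950000*3.76*22.4 = 7.53805 Nm^3
Total per kg = 1.46160 + 1.08640 + 7.53805 = 10.08605 Nm^3
Total = 10.08605 * 2.6 = 26.22 Nm^3


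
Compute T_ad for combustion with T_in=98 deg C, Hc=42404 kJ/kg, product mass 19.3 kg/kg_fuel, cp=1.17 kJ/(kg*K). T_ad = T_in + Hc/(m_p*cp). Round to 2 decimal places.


T_ad = T_in + Hc / (m_p * cp)
Denominator = 19.3 * 1.17 = 22.5810
Temperature rise = 42404 / 22.5810 = 1877.86 K
T_ad = 98 + 1877.86 = 1975.86 deg C


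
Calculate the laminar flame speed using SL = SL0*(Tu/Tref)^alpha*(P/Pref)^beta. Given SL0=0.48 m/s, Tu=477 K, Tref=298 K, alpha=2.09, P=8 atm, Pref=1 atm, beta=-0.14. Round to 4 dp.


SL = SL0 * (Tu/Tref)^alpha * (P/Pref)^beta
T ratio = 477/298 = 1.60067114
(T ratio)^alpha = 1.60067114^2.09 = 2.672954
(P/Pref)^beta = 8^(-0.14) = 0.747425
SL = 0.48 * 2.672954 * 0.747425 = 0.9590 m/s


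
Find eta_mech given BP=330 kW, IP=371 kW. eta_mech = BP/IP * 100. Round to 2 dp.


eta_mech = (BP / IP) * 100
Ratio = 330 / 371 = 0.8895
eta_mech = 0.8895 * 100 = 88.95%


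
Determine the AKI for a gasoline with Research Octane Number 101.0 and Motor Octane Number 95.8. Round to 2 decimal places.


AKI = (RON + MON) / 2
AKI = (101.0 + 95.8) / 2
AKI = 196.8 / 2 = 98.40


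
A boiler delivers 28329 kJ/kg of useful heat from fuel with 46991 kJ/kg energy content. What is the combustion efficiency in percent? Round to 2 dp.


Efficiency = (Q_useful / Q_fuel) * 100
Efficiency = (28329 / 46991) * 100
Efficiency = 0.6029 * 100 = 60.29%


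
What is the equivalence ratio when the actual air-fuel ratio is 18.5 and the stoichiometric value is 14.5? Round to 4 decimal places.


phi = AFR_stoich / AFR_actual
phi = 14.5 / 18.5 = 0.7838


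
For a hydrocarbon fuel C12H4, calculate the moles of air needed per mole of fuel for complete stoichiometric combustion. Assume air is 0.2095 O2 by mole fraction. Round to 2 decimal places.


Balanced combustion: C12H4 + 13 O2 -> 12 CO2 + 2 H2O
O2 needed = C + H/4 = 12 + 4/4 = 13.00 moles
Air moles = O2 / 0.2095 = 13.00 / 0.2095 = 62.05 moles air


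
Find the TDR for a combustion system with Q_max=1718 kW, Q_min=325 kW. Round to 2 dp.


TDR = Q_max / Q_min
TDR = 1718 / 325 = 5.29


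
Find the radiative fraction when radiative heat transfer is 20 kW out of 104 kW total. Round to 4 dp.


f_rad = Q_rad / Q_total
f_rad = 20 / 104 = 0.1923


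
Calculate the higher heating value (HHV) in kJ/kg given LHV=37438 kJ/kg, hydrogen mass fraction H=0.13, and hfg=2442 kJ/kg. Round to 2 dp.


HHV = LHV + hfg * 9 * H
Water addition = 2442 * 9 * 0.13 = 2857.140 kJ/kg
HHV = 37438 + 2857.140 = 40295.14 kJ/kg


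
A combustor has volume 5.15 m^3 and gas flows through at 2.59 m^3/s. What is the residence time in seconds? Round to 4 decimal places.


tau = V / Q_flow
tau = 5.15 / 2.59 = 1.9884 s


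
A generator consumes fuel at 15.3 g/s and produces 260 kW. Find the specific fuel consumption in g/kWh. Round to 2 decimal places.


SFC = (mf / BP) * 3600
Rate = 15.3 / 260 = 0.058846 g/(s*kW)
SFC = 0.058846 * 3600 = 211.85 g/kWh


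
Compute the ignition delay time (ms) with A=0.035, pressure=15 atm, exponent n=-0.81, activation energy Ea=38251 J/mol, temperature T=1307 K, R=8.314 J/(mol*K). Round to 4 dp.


tau = A * P^n * exp(Ea/(R*T))
P^n = 15^(-0.81) = 0.11152342
Ea/(R*T) = 38251/(8.314*1307) = 3.520118
exp(Ea/(R*T)) = 33.788405
tau = 0.035 * 0.11152342 * 33.788405 = 0.1319 ms


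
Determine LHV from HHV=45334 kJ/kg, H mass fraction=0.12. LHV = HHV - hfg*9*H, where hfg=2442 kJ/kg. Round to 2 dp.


LHV = HHV - hfg * 9 * H
Water correction = 2442 * 9 * 0.12 = 2637.360 kJ/kg
LHV = 45334 - 2637.360 = 42696.64 kJ/kg


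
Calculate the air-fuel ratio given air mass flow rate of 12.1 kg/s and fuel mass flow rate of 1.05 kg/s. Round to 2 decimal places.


AFR = m_air / m_fuel
AFR = 12.1 / 1.05 = 11.52


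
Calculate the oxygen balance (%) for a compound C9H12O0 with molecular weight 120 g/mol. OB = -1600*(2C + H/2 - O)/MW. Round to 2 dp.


OB = -1600 * (2C + H/2 - O) / MW
Inner = 2*9 + 12/2 - 0 = 24.00
OB = -1600 * 24.00 / 120 = -320.00%


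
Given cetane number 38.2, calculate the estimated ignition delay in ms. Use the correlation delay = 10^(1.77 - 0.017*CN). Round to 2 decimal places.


delay = 10^(1.77 - 0.017*CN)
Exponent = 1.77 - 0.017*38.2 = 1.1206
delay = 10^1.1206 = 13.20 ms


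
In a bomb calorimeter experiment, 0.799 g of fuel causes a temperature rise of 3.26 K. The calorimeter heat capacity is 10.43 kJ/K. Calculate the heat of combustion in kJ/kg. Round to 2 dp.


Hc = C_cal * delta_T / m_fuel
Q_released = 10.43 * 3.26 = 34.0018 kJ
m_fuel = 0.799 g = 0.799/1000 kg = 0.000799 kg
Hc = 34.0018 / 0.000799 = 42555.44 kJ/kg


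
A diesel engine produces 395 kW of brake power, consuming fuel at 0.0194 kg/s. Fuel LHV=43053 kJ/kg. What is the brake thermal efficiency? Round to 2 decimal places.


eta_BTE = (BP / (mf * LHV)) * 100
Denominator = 0.0194 * 43053 = 835.2282 kW
eta_BTE = (395 / 835.2282) * 100 = 47.29%


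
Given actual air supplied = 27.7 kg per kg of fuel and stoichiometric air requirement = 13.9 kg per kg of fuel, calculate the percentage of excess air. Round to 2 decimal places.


Excess air = actual - stoichiometric = 27.7 - 13.9 = 13.80 kg/kg fuel
Excess air % = (excess / stoich) * 100 = (13.80 / 13.9) * 100 = 99.28%


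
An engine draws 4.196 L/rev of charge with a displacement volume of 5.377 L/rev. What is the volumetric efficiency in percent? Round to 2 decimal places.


eta_v = (V_actual / V_disp) * 100
Ratio = 4.196 / 5.377 = 0.7804
eta_v = 0.7804 * 100 = 78.04%


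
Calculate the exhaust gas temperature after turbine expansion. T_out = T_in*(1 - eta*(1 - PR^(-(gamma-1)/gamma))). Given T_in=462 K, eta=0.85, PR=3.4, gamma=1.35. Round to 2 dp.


T_out = T_in * (1 - eta * (1 - PR^(-(gamma-1)/gamma)))
Exponent = -(1.35-1)/1.35 = -0.25925926
PR^exp = 3.4^(-0.25925926) = 0.72813041
Factor = 1 - 0.85*(1 - 0.72813041) = 0.76891085
T_out = 462 * 0.76891085 = 355.24 K


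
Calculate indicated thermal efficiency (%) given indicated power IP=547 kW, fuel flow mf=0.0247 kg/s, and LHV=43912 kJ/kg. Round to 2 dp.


eta_ith = (IP / (mf * LHV)) * 100
Denominator = 0.0247 * 43912 = 1084.6264 kW
eta_ith = (547 / 1084.6264) * 100 = 50.43%


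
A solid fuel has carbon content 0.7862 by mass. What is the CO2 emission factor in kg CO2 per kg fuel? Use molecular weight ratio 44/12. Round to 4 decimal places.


EF = C_frac * (M_CO2 / M_C)
EF = 0.7862 * (44/12)
EF = 0.7862 * 3.666667 = 2.8827 kg_CO2/kg_fuel


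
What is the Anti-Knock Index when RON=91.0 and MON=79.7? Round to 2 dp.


AKI = (RON + MON) / 2
AKI = (91.0 + 79.7) / 2
AKI = 170.7 / 2 = 85.35
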